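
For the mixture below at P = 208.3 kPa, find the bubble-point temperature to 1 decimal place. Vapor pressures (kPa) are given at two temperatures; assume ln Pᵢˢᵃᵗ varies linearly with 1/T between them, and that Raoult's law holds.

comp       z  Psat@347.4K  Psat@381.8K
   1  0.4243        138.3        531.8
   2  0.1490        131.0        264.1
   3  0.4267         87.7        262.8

T = 363.9 K

Bubble-point temperature: ΣzᵢPᵢˢᵃᵗ(T) = P. Interpolate ln Pᵢˢᵃᵗ = aᵢ + bᵢ/T.
  T = 347.4 K: ΣzᵢPᵢˢᵃᵗ = 115.62 kPa
  T = 381.8 K: ΣzᵢPᵢˢᵃᵗ = 377.13 kPa
  T = 364.6 K: ΣzᵢPᵢˢᵃᵗ = 213.44 kPa
  T = 356.0 K: ΣzᵢPᵢˢᵃᵗ = 157.98 kPa
  T = 360.3 K: ΣzᵢPᵢˢᵃᵗ = 183.88 kPa
  T = 362.5 K: ΣzᵢPᵢˢᵃᵗ = 198.52 kPa
Interpolating between 362.5 K and 364.6 K gives T ≈ 363.9 K.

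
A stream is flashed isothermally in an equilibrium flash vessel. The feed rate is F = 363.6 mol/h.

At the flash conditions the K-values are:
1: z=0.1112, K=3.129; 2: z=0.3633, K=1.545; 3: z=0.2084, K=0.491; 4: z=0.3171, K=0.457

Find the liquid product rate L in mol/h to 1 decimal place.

L = 266.8 mol/h

Material balance + equilibrium reduce to Σ zᵢ(Kᵢ−1)/(1+β(Kᵢ−1)) = 0.
Check two-phase: ΣzᵢKᵢ = 1.1565 > 1 and Σzᵢ/Kᵢ = 1.3890 > 1, so g(0) = 0.1565 > 0 and g(1) = -0.3890 < 0.
Newton–Raphson from β = 0.37:
  β = 0.3700: g = -0.04897, g' = -0.4608 → β = 0.2637
  β = 0.2637: g = 0.00124, g' = -0.4886 → β = 0.2663
Converged at β = 0.2663.
Then V = β·F = 0.2663·363.6 = 96.8 mol/h and L = F − V = 266.8 mol/h.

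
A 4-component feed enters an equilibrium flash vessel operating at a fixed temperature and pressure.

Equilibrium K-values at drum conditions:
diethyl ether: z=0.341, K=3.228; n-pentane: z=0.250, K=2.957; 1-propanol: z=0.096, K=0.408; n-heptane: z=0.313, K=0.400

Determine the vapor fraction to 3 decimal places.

ψ = 0.794

Material balance + equilibrium reduce to Σ zᵢ(Kᵢ−1)/(1+ψ(Kᵢ−1)) = 0.
Check two-phase: ΣzᵢKᵢ = 2.004 > 1 and Σzᵢ/Kᵢ = 1.208 > 1, so g(0) = 1.004 > 0 and g(1) = -0.208 < 0.
Newton iteration, ψ⁰ = 0.5:
  ψ = 0.500: g = 0.2577, g' = -0.921 → ψ = 0.780
  ψ = 0.780: g = 0.0128, g' = -0.890 → ψ = 0.794
Converged at ψ = 0.794.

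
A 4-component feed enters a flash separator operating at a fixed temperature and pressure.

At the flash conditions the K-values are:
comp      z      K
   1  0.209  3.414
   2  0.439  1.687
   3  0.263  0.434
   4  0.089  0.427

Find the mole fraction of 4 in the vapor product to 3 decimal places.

y_4 = 0.070

Rachford–Rice: g(ψ) = Σ zᵢ(Kᵢ−1)/(1+ψ(Kᵢ−1)) = 0.
Feasibility: ΣzᵢKᵢ = 1.606, Σzᵢ/Kᵢ = 1.136 — both > 1, two phases present.
Newton iteration, ψ⁰ = 0.5:
  ψ = 0.500: g = 0.1740, g' = -0.586 → ψ = 0.797
  ψ = 0.797: g = 0.0025, g' = -0.608 → ψ = 0.801
Converged at ψ = 0.801.
Compositions from xᵢ = zᵢ/(1+ψ(Kᵢ−1)), yᵢ = Kᵢxᵢ:
  1: x = 0.071, y = 0.243
  2: x = 0.283, y = 0.478
  3: x = 0.481, y = 0.209
  4: x = 0.164, y = 0.070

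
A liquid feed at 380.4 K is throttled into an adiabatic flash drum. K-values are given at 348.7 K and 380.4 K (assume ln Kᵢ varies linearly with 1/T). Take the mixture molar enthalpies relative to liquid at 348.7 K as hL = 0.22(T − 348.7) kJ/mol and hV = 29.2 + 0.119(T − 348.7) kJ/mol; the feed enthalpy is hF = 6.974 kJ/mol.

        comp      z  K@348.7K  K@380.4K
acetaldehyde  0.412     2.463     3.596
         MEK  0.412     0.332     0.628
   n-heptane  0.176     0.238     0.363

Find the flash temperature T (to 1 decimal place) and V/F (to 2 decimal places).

T = 351.1 K, V/F = 0.22

Adiabatic flash: solve Rachford–Rice at each trial T, then check hF = ψ·hV(T) + (1−ψ)·hL(T).
  T = 348.7 K: K = (2.463, 0.332, 0.238), RR gives ψ = 0.190, H_out = 5.536 kJ/mol
  T = 380.4 K: K = (3.596, 0.628, 0.363), RR gives ψ = 0.657, H_out = 24.043 kJ/mol
  T = 364.5 K: K = (2.999, 0.463, 0.296), RR gives ψ = 0.404, H_out = 14.620 kJ/mol
  T = 356.6 K: K = (2.724, 0.393, 0.266), RR gives ψ = 0.297, H_out = 10.164 kJ/mol
  T = 352.6 K: K = (2.590, 0.361, 0.252), RR gives ψ = 0.243, H_out = 7.859 kJ/mol
  T = 350.6 K: K = (2.524, 0.346, 0.245), RR gives ψ = 0.216, H_out = 6.679 kJ/mol
Linear interpolation between T = 350.6 (H_out = 6.679) and T = 352.6 (H_out = 7.859) on hF = 6.974 gives T ≈ 351.1 K, at which ψ = 0.22.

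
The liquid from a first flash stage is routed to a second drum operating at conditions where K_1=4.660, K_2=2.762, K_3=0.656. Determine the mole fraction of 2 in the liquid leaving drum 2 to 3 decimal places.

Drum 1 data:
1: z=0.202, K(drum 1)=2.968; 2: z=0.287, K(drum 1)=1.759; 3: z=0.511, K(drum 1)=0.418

x_2 (drum 2) = 0.101

Drum 1:
Newton iteration, ψ₁⁰ = 0.5:
  ψ₁ = 0.500: g = -0.0612, g' = -0.630 → ψ₁ = 0.403
Converged at ψ₁ = 0.403.
Drum-1 compositions:
  1: x = 0.113, y = 0.334
  2: x = 0.220, y = 0.387
  3: x = 0.668, y = 0.279
Drum-2 feed = drum-1 liquid: z₂ = (0.1127, 0.2198, 0.6676).
Drum 2:
Rachford–Rice: g(ψ₂) = Σ zᵢ(Kᵢ−1)/(1+ψ₂(Kᵢ−1)) = 0.
Feasibility: ΣzᵢKᵢ = 1.570, Σzᵢ/Kᵢ = 1.121 — both > 1, two phases present.
Iterate (Newton) starting at ψ₂ = 0.4:
  ψ₂ = 0.400: g = 0.1282, g' = -0.590 → ψ₂ = 0.617
  ψ₂ = 0.617: g = 0.0204, g' = -0.426 → ψ₂ = 0.665
  ψ₂ = 0.665: g = 0.0005, g' = -0.405 → ψ₂ = 0.667
Converged at ψ₂ = 0.667.
  1: x = 0.033, y = 0.153
  2: x = 0.101, y = 0.279
  3: x = 0.866, y = 0.568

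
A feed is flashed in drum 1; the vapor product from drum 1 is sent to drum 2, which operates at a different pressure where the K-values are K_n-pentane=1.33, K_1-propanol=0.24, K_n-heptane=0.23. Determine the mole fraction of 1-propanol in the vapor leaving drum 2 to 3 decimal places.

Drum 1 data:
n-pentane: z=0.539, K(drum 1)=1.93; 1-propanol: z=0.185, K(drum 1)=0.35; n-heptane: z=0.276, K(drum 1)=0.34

Drum 1:
Rachford–Rice: g(ψ₁) = Σ zᵢ(Kᵢ−1)/(1+ψ₁(Kᵢ−1)) = 0.
g(0) = ΣzᵢKᵢ − 1 = 0.199 and g(1) = 1 − Σzᵢ/Kᵢ = -0.620, so a root lies in (0, 1).
Iterate (Newton) starting at ψ₁ = 0.5:
  ψ₁ = 0.500: g = -0.1079, g' = -0.657 → ψ₁ = 0.336
  ψ₁ = 0.336: g = -0.0058, g' = -0.597 → ψ₁ = 0.326
Converged at ψ₁ = 0.326.
Drum-1 compositions:
  n-pentane: x = 0.414, y = 0.798
  1-propanol: x = 0.235, y = 0.082
  n-heptane: x = 0.352, y = 0.120
Drum-2 feed = drum-1 vapor: z₂ = (0.7983, 0.0822, 0.1196).
Drum 2:
Rachford–Rice: g(ψ₂) = Σ zᵢ(Kᵢ−1)/(1+ψ₂(Kᵢ−1)) = 0.
g(0) = ΣzᵢKᵢ − 1 = 0.109 and g(1) = 1 − Σzᵢ/Kᵢ = -0.462, so a root lies in (0, 1).
Newton iteration, ψ₂⁰ = 0.51:
  ψ₂ = 0.510: g = -0.0281, g' = -0.382 → ψ₂ = 0.437
  ψ₂ = 0.437: g = -0.0019, g' = -0.334 → ψ₂ = 0.431
Converged at ψ₂ = 0.431.
  n-pentane: x = 0.699, y = 0.930
  1-propanol: x = 0.122, y = 0.029
  n-heptane: x = 0.179, y = 0.041

y_1-propanol (drum 2) = 0.029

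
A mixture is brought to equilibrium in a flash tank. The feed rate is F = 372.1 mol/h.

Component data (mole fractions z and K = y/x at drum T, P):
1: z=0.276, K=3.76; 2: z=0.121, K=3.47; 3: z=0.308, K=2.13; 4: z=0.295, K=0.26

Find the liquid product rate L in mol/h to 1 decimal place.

Let β = V/F and solve Σ zᵢ(Kᵢ−1)/(1+β(Kᵢ−1)) = 0.
g(0) = ΣzᵢKᵢ − 1 = 1.190 and g(1) = 1 − Σzᵢ/Kᵢ = -0.387, so a root lies in (0, 1).
Newton–Raphson from β = 0.5:
  β = 0.500: g = 0.3297, g' = -1.087 → β = 0.803
  β = 0.803: g = -0.0191, g' = -1.377 → β = 0.790
  β = 0.790: g = -0.0003, g' = -1.337 → β = 0.789
Converged at β = 0.789.
Then V = β·F = 0.7894·372.1 = 293.7 mol/h and L = F − V = 78.4 mol/h.

L = 78.4 mol/h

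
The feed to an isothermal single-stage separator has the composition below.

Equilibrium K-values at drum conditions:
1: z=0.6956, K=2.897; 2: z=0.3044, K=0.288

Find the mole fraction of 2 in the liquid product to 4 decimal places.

x_2 = 0.7271

Material balance + equilibrium reduce to Σ zᵢ(Kᵢ−1)/(1+β(Kᵢ−1)) = 0.
Feasibility: ΣzᵢKᵢ = 2.1028, Σzᵢ/Kᵢ = 1.2971 — both > 1, two phases present.
Binary case is linear: z₁(K₁−1)(1+β(K₂−1)) + z₂(K₂−1)(1+β(K₁−1)) = 0
⇒ β = [z₁(K₁−1)+z₂(K₂−1)] / [−(K₁−1)(K₂−1)] = 1.10282/1.35066 = 0.8165
Compositions from xᵢ = zᵢ/(1+β(Kᵢ−1)), yᵢ = Kᵢxᵢ:
  1: x = 0.2729, y = 0.7906
  2: x = 0.7271, y = 0.2094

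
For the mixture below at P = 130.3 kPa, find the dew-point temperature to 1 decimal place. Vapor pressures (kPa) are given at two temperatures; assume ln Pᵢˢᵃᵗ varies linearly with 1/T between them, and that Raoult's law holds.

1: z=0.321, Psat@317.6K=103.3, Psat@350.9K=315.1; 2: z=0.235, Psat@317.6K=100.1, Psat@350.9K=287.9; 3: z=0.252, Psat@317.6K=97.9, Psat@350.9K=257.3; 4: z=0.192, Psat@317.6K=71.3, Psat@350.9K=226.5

Dew-point temperature: Σzᵢ·P/Pᵢˢᵃᵗ(T) = 1. Interpolate ln Pᵢˢᵃᵗ = aᵢ + bᵢ/T.
  T = 317.6 K: ΣzᵢP/Pᵢˢᵃᵗ = 1.3971
  T = 350.9 K: ΣzᵢP/Pᵢˢᵃᵗ = 0.4772
  T = 334.2 K: ΣzᵢP/Pᵢˢᵃᵗ = 0.7957
  T = 325.9 K: ΣzᵢP/Pᵢˢᵃᵗ = 1.0466
  T = 330.0 K: ΣzᵢP/Pᵢˢᵃᵗ = 0.9125
  T = 327.9 K: ΣzᵢP/Pᵢˢᵃᵗ = 0.9785
Interpolating between 325.9 K and 327.9 K gives T ≈ 327.3 K.

T = 327.3 K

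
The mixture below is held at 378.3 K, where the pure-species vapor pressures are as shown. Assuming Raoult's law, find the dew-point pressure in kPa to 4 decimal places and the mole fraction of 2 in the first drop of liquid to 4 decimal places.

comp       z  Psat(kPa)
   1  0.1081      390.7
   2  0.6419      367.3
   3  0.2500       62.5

At the dew point ψ → 1, so Σzᵢ/Kᵢ = 1 with Kᵢ = Pᵢˢᵃᵗ/P ⇒ 1/P = Σzᵢ/Pᵢˢᵃᵗ.
1/P = 0.1081/390.7 + 0.6419/367.3 + 0.2500/62.5 = 0.0060243 ⇒ P = 165.9944 kPa
xᵢ = zᵢP/Pᵢˢᵃᵗ ⇒ x_2 = 0.6419·165.9944/367.3 = 0.2901

Pdew = 165.9944 kPa, x_2 = 0.2901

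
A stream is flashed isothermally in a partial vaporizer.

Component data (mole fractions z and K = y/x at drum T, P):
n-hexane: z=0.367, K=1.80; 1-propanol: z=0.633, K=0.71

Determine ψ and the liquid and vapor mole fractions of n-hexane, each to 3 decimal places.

Let ψ = V/F and solve Σ zᵢ(Kᵢ−1)/(1+ψ(Kᵢ−1)) = 0.
Feasibility: ΣzᵢKᵢ = 1.110, Σzᵢ/Kᵢ = 1.095 — both > 1, two phases present.
Binary case is linear: z₁(K₁−1)(1+ψ(K₂−1)) + z₂(K₂−1)(1+ψ(K₁−1)) = 0
⇒ ψ = [z₁(K₁−1)+z₂(K₂−1)] / [−(K₁−1)(K₂−1)] = 0.1100/0.2320 = 0.474
Compositions from xᵢ = zᵢ/(1+ψ(Kᵢ−1)), yᵢ = Kᵢxᵢ:
  n-hexane: x = 0.266, y = 0.479
  1-propanol: x = 0.734, y = 0.521

ψ = 0.474, x_n-hexane = 0.266, y_n-hexane = 0.479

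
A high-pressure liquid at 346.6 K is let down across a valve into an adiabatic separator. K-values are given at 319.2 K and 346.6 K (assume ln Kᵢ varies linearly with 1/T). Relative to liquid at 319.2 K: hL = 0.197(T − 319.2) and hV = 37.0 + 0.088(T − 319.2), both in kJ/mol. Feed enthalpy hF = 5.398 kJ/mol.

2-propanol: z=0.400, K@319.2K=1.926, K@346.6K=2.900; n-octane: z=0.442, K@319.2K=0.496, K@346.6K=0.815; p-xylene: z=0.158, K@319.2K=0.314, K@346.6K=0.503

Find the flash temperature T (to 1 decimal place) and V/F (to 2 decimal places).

T = 321.1 K, V/F = 0.14

Adiabatic flash: solve Rachford–Rice at each trial T, then check hF = ψ·hV(T) + (1−ψ)·hL(T).
  T = 319.2 K: K = (1.926, 0.496, 0.314), RR gives ψ = 0.076, H_out = 2.816 kJ/mol
  T = 346.6 K: K = (2.900, 0.815, 0.503), RR gives ψ = 1.000, H_out = 39.411 kJ/mol
  T = 332.9 K: K = (2.383, 0.642, 0.401), RR gives ψ = 0.499, H_out = 20.419 kJ/mol
  T = 326.0 K: K = (2.146, 0.565, 0.356), RR gives ψ = 0.288, H_out = 11.781 kJ/mol
  T = 322.6 K: K = (2.034, 0.530, 0.334), RR gives ψ = 0.184, H_out = 7.425 kJ/mol
  T = 320.9 K: K = (1.980, 0.513, 0.324), RR gives ψ = 0.131, H_out = 5.162 kJ/mol
Linear interpolation between T = 320.9 (H_out = 5.162) and T = 322.6 (H_out = 7.425) on hF = 5.398 gives T ≈ 321.1 K, at which ψ = 0.14.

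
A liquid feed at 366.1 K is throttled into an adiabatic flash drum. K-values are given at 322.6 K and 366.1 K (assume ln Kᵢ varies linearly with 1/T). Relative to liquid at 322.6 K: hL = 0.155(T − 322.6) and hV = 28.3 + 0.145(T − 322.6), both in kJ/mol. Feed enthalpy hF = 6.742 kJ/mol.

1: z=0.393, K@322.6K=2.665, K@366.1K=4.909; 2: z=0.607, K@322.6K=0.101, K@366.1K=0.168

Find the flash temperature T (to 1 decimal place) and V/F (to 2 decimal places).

Adiabatic flash: solve Rachford–Rice at each trial T, then check hF = ψ·hV(T) + (1−ψ)·hL(T).
  T = 322.6 K: K = (2.665, 0.101), RR gives ψ = 0.073, H_out = 2.054 kJ/mol
  T = 366.1 K: K = (4.909, 0.168), RR gives ψ = 0.317, H_out = 15.578 kJ/mol
  T = 344.4 K: K = (3.690, 0.132), RR gives ψ = 0.227, H_out = 9.763 kJ/mol
  T = 333.5 K: K = (3.153, 0.116), RR gives ψ = 0.163, H_out = 6.275 kJ/mol
  T = 338.9 K: K = (3.413, 0.124), RR gives ψ = 0.197, H_out = 8.072 kJ/mol
  T = 336.2 K: K = (3.281, 0.120), RR gives ψ = 0.181, H_out = 7.193 kJ/mol
  T = 334.9 K: K = (3.219, 0.118), RR gives ψ = 0.172, H_out = 6.756 kJ/mol
Linear interpolation between T = 333.5 (H_out = 6.275) and T = 334.9 (H_out = 6.756) on hF = 6.742 gives T ≈ 334.9 K, at which ψ = 0.17.

T = 334.9 K, V/F = 0.17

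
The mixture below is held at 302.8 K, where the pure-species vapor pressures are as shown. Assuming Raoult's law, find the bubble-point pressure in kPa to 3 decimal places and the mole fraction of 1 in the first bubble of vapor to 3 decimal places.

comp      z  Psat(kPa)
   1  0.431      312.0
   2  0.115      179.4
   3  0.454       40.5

At the bubble point ψ → 0, so ΣzᵢKᵢ = 1 with Kᵢ = Pᵢˢᵃᵗ/P ⇒ P = ΣzᵢPᵢˢᵃᵗ.
P = 0.431·312.0 + 0.115·179.4 + 0.454·40.5 = 173.490 kPa
yᵢ = zᵢPᵢˢᵃᵗ/P ⇒ y_1 = 0.431·312.0/173.490 = 0.775

Pbub = 173.490 kPa, y_1 = 0.775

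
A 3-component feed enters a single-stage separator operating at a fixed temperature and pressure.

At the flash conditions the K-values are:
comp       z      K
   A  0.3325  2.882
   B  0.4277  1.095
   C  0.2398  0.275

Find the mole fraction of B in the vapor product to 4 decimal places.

Rachford–Rice: g(V/F) = Σ zᵢ(Kᵢ−1)/(1+V/F(Kᵢ−1)) = 0.
g(0) = ΣzᵢKᵢ − 1 = 0.4925 and g(1) = 1 − Σzᵢ/Kᵢ = -0.3780, so a root lies in (0, 1).
Iterate (Newton) starting at V/F = 0.46:
  V/F = 0.4600: g = 0.11348, g' = -0.6256 → V/F = 0.6414
  V/F = 0.6414: g = -0.00315, g' = -0.6856 → V/F = 0.6368
Converged at V/F = 0.6368.
Compositions from xᵢ = zᵢ/(1+V/F(Kᵢ−1)), yᵢ = Kᵢxᵢ:
  A: x = 0.1512, y = 0.4359
  B: x = 0.4033, y = 0.4416
  C: x = 0.4455, y = 0.1225

y_B = 0.4416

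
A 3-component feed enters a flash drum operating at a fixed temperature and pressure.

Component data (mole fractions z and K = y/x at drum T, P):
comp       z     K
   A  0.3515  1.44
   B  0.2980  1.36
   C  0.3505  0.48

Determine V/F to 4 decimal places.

Material balance + equilibrium reduce to Σ zᵢ(Kᵢ−1)/(1+V/F(Kᵢ−1)) = 0.
g(0) = ΣzᵢKᵢ − 1 = 0.0797 and g(1) = 1 − Σzᵢ/Kᵢ = -0.1934, so a root lies in (0, 1).
Newton iteration, V/F⁰ = 0.52:
  V/F = 0.5200: g = -0.03358, g' = -0.2505 → V/F = 0.3859
  V/F = 0.3859: g = -0.00162, g' = -0.2278 → V/F = 0.3788
Converged at V/F = 0.3788.

V/F = 0.3788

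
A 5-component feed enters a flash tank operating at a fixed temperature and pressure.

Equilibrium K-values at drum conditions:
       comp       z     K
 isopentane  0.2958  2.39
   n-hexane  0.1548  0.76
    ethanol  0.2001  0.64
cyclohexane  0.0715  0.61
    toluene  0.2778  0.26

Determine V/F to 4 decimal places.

V/F = 0.0958

Rachford–Rice: g(V/F) = Σ zᵢ(Kᵢ−1)/(1+V/F(Kᵢ−1)) = 0.
Check two-phase: ΣzᵢKᵢ = 1.0685 > 1 and Σzᵢ/Kᵢ = 1.8258 > 1, so g(0) = 0.0685 > 0 and g(1) = -0.8258 < 0.
Newton–Raphson from V/F = 0.41:
  V/F = 0.4100: g = -0.19211, g' = -0.6075 → V/F = 0.0937
  V/F = 0.0937: g = 0.00137, g' = -0.6718 → V/F = 0.0958
Converged at V/F = 0.0958.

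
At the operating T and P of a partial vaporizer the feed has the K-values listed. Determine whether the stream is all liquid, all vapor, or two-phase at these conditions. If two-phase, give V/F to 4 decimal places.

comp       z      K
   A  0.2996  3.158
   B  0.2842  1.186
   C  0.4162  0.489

ΣzᵢKᵢ = 1.4867; Σzᵢ/Kᵢ = 1.1856.
Both exceed 1, so a two-phase solution exists.
Rachford–Rice: g(ψ) = Σ zᵢ(Kᵢ−1)/(1+ψ(Kᵢ−1)) = 0.
Newton–Raphson from ψ = 0.32:
  ψ = 0.3200: g = 0.17808, g' = -0.6523 → ψ = 0.5930
  ψ = 0.5930: g = 0.02607, g' = -0.5002 → ψ = 0.6451
  ψ = 0.6451: g = 0.00020, g' = -0.4935 → ψ = 0.6455
Converged at ψ = 0.6455.

two-phase, V/F = 0.6455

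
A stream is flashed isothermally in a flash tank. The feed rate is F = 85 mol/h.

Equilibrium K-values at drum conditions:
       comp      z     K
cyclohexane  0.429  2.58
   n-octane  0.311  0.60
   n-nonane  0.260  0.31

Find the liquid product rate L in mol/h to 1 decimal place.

Rachford–Rice: g(ψ) = Σ zᵢ(Kᵢ−1)/(1+ψ(Kᵢ−1)) = 0.
Check two-phase: ΣzᵢKᵢ = 1.374 > 1 and Σzᵢ/Kᵢ = 1.523 > 1, so g(0) = 0.374 > 0 and g(1) = -0.523 < 0.
Newton–Raphson from ψ = 0.38:
  ψ = 0.380: g = 0.0337, g' = -0.715 → ψ = 0.427
  ψ = 0.427: g = 0.0003, g' = -0.703 → ψ = 0.428
Converged at ψ = 0.428.
Then V = ψ·F = 0.4276·85 = 36.3 mol/h and L = F − V = 48.7 mol/h.

L = 48.7 mol/h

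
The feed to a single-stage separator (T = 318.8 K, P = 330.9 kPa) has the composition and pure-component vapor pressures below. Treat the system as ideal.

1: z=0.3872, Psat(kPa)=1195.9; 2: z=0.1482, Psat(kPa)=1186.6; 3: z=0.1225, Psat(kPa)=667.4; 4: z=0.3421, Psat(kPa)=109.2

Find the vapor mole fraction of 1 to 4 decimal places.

y_1 = 0.4439

Raoult's law: Kᵢ = Pᵢˢᵃᵗ/P = Pᵢˢᵃᵗ/330.9.
  K_1 = 1195.9/330.9 = 3.614083, K_2 = 1186.6/330.9 = 3.585978, K_3 = 667.4/330.9 = 2.016924, K_4 = 109.2/330.9 = 0.330009
Let β = V/F and solve Σ zᵢ(Kᵢ−1)/(1+β(Kᵢ−1)) = 0.
g(0) = ΣzᵢKᵢ − 1 = 1.2908 and g(1) = 1 − Σzᵢ/Kᵢ = -0.2458, so a root lies in (0, 1).
Iterate (Newton) starting at β = 0.37:
  β = 0.3700: g = 0.49614, g' = -1.2809 → β = 0.7573
  β = 0.7573: g = 0.07430, g' = -1.0845 → β = 0.8258
  β = 0.8258: g = -0.00275, g' = -1.1730 → β = 0.8235
Converged at β = 0.8235.
Compositions from xᵢ = zᵢ/(1+β(Kᵢ−1)), yᵢ = Kᵢxᵢ:
  1: x = 0.1228, y = 0.4439
  2: x = 0.0474, y = 0.1698
  3: x = 0.0667, y = 0.1345
  4: x = 0.7632, y = 0.2518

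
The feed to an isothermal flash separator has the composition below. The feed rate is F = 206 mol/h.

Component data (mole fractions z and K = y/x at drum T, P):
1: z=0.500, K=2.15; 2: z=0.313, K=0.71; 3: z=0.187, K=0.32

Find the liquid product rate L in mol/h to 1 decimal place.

Material balance + equilibrium reduce to Σ zᵢ(Kᵢ−1)/(1+ψ(Kᵢ−1)) = 0.
Check two-phase: ΣzᵢKᵢ = 1.357 > 1 and Σzᵢ/Kᵢ = 1.258 > 1, so g(0) = 0.357 > 0 and g(1) = -0.258 < 0.
Iterate (Newton) starting at ψ = 0.44:
  ψ = 0.440: g = 0.0963, g' = -0.502 → ψ = 0.632
  ψ = 0.632: g = -0.0010, g' = -0.527 → ψ = 0.630
Converged at ψ = 0.630.
Then V = ψ·F = 0.6298·206 = 129.7 mol/h and L = F − V = 76.3 mol/h.

L = 76.3 mol/h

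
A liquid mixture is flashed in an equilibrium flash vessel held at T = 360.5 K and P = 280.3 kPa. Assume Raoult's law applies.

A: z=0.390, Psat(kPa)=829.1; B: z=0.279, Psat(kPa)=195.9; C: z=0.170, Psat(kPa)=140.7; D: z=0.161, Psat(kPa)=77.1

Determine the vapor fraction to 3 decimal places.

ψ = 0.487

Raoult's law: Kᵢ = Pᵢˢᵃᵗ/P = Pᵢˢᵃᵗ/280.3.
  K_A = 829.1/280.3 = 2.95790, K_B = 195.9/280.3 = 0.69889, K_C = 140.7/280.3 = 0.50196, K_D = 77.1/280.3 = 0.27506
Let ψ = V/F and solve Σ zᵢ(Kᵢ−1)/(1+ψ(Kᵢ−1)) = 0.
Check two-phase: ΣzᵢKᵢ = 1.478 > 1 and Σzᵢ/Kᵢ = 1.455 > 1, so g(0) = 0.478 > 0 and g(1) = -0.455 < 0.
Newton iteration, ψ⁰ = 0.46:
  ψ = 0.460: g = 0.0193, g' = -0.709 → ψ = 0.487
Converged at ψ = 0.487.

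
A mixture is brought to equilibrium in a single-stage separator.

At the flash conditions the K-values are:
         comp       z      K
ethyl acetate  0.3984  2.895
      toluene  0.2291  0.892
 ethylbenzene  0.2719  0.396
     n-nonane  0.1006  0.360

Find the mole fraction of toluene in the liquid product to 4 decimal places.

Let ψ = V/F and solve Σ zᵢ(Kᵢ−1)/(1+ψ(Kᵢ−1)) = 0.
Check two-phase: ΣzᵢKᵢ = 1.5016 > 1 and Σzᵢ/Kᵢ = 1.3605 > 1, so g(0) = 0.5016 > 0 and g(1) = -0.3605 < 0.
Iterate (Newton) starting at ψ = 0.5:
  ψ = 0.5000: g = 0.03154, g' = -0.6729 → ψ = 0.5469
  ψ = 0.5469: g = 0.00017, g' = -0.6667 → ψ = 0.5471
Converged at ψ = 0.5471.
Compositions from xᵢ = zᵢ/(1+ψ(Kᵢ−1)), yᵢ = Kᵢxᵢ:
  ethyl acetate: x = 0.1956, y = 0.5663
  toluene: x = 0.2435, y = 0.2172
  ethylbenzene: x = 0.4061, y = 0.1608
  n-nonane: x = 0.1548, y = 0.0557

x_toluene = 0.2435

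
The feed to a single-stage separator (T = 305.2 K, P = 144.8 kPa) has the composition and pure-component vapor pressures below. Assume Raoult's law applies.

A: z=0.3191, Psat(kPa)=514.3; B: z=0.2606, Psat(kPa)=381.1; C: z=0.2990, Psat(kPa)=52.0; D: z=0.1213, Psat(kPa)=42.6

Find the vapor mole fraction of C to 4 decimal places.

Raoult's law: Kᵢ = Pᵢˢᵃᵗ/P = Pᵢˢᵃᵗ/144.8.
  K_A = 514.3/144.8 = 3.551796, K_B = 381.1/144.8 = 2.631906, K_C = 52.0/144.8 = 0.359116, K_D = 42.6/144.8 = 0.294199
Material balance + equilibrium reduce to Σ zᵢ(Kᵢ−1)/(1+β(Kᵢ−1)) = 0.
Feasibility: ΣzᵢKᵢ = 1.9623, Σzᵢ/Kᵢ = 1.4338 — both > 1, two phases present.
Newton–Raphson from β = 0.5:
  β = 0.5000: g = 0.17768, g' = -1.0219 → β = 0.6739
  β = 0.6739: g = 0.00138, g' = -1.0386 → β = 0.6752
Converged at β = 0.6752.
Compositions from xᵢ = zᵢ/(1+β(Kᵢ−1)), yᵢ = Kᵢxᵢ:
  A: x = 0.1172, y = 0.4162
  B: x = 0.1240, y = 0.3263
  C: x = 0.5271, y = 0.1893
  D: x = 0.2317, y = 0.0682

y_C = 0.1893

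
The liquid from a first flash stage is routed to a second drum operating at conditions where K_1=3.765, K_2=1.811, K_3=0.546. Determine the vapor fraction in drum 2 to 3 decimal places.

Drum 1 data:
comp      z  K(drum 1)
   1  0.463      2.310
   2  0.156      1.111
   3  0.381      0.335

Drum 1:
Rachford–Rice: g(ψ₁) = Σ zᵢ(Kᵢ−1)/(1+ψ₁(Kᵢ−1)) = 0.
g(0) = ΣzᵢKᵢ − 1 = 0.370 and g(1) = 1 − Σzᵢ/Kᵢ = -0.478, so a root lies in (0, 1).
Iterate (Newton) starting at ψ₁ = 0.5:
  ψ₁ = 0.500: g = 0.0033, g' = -0.670 → ψ₁ = 0.505
Converged at ψ₁ = 0.505.
Drum-1 compositions:
  1: x = 0.279, y = 0.644
  2: x = 0.148, y = 0.164
  3: x = 0.574, y = 0.192
Drum-2 feed = drum-1 liquid: z₂ = (0.2787, 0.1477, 0.5736).
Drum 2:
Rachford–Rice: g(ψ₂) = Σ zᵢ(Kᵢ−1)/(1+ψ₂(Kᵢ−1)) = 0.
g(0) = ΣzᵢKᵢ − 1 = 0.630 and g(1) = 1 − Σzᵢ/Kᵢ = -0.206, so a root lies in (0, 1).
Newton–Raphson from ψ₂ = 0.51:
  ψ₂ = 0.510: g = 0.0656, g' = -0.616 → ψ₂ = 0.616
  ψ₂ = 0.616: g = 0.0031, g' = -0.562 → ψ₂ = 0.622
Converged at ψ₂ = 0.622.
  1: x = 0.102, y = 0.386
  2: x = 0.098, y = 0.178
  3: x = 0.799, y = 0.436

V/F (drum 2) = 0.622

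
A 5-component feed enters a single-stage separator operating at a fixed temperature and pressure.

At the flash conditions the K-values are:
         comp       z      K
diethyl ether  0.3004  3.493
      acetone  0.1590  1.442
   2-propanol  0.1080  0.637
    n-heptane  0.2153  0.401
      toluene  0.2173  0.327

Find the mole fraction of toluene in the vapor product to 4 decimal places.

Material balance + equilibrium reduce to Σ zᵢ(Kᵢ−1)/(1+ψ(Kᵢ−1)) = 0.
g(0) = ΣzᵢKᵢ − 1 = 0.5048 and g(1) = 1 − Σzᵢ/Kᵢ = -0.5672, so a root lies in (0, 1).
Newton–Raphson from ψ = 0.5:
  ψ = 0.5000: g = -0.06149, g' = -0.7930 → ψ = 0.4225
  ψ = 0.4225: g = 0.00067, g' = -0.8154 → ψ = 0.4233
Converged at ψ = 0.4233.
Compositions from xᵢ = zᵢ/(1+ψ(Kᵢ−1)), yᵢ = Kᵢxᵢ:
  diethyl ether: x = 0.1462, y = 0.5105
  acetone: x = 0.1339, y = 0.1931
  2-propanol: x = 0.1276, y = 0.0813
  n-heptane: x = 0.2884, y = 0.1157
  toluene: x = 0.3039, y = 0.0994

y_toluene = 0.0994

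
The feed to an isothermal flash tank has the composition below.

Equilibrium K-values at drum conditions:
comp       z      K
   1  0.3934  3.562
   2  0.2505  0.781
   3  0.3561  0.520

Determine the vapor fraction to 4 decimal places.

Material balance + equilibrium reduce to Σ zᵢ(Kᵢ−1)/(1+ψ(Kᵢ−1)) = 0.
Check two-phase: ΣzᵢKᵢ = 1.7821 > 1 and Σzᵢ/Kᵢ = 1.1160 > 1, so g(0) = 0.7821 > 0 and g(1) = -0.1160 < 0.
Newton–Raphson from ψ = 0.65:
  ψ = 0.6500: g = 0.06575, g' = -0.5532 → ψ = 0.7689
  ψ = 0.7689: g = 0.00251, g' = -0.5162 → ψ = 0.7737
Converged at ψ = 0.7737.

ψ = 0.7737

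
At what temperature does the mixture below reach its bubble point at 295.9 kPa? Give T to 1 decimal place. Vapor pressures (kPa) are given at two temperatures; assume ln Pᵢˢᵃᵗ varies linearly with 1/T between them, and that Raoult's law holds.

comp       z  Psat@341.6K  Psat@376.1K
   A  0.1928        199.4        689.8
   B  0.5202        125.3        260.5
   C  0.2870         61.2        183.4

T = 373.0 K

Bubble-point temperature: ΣzᵢPᵢˢᵃᵗ(T) = P. Interpolate ln Pᵢˢᵃᵗ = aᵢ + bᵢ/T.
  T = 341.6 K: ΣzᵢPᵢˢᵃᵗ = 121.19 kPa
  T = 376.1 K: ΣzᵢPᵢˢᵃᵗ = 321.14 kPa
  T = 358.9 K: ΣzᵢPᵢˢᵃᵗ = 200.82 kPa
  T = 367.5 K: ΣzᵢPᵢˢᵃᵗ = 254.95 kPa
  T = 371.8 K: ΣzᵢPᵢˢᵃᵗ = 286.41 kPa
  T = 374.0 K: ΣzᵢPᵢˢᵃᵗ = 303.76 kPa
Interpolating between 371.8 K and 374.0 K gives T ≈ 373.0 K.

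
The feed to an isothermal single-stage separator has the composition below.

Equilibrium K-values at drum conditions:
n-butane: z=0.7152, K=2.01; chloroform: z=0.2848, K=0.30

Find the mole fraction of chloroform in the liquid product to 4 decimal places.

x_chloroform = 0.5906

Rachford–Rice: g(ψ) = Σ zᵢ(Kᵢ−1)/(1+ψ(Kᵢ−1)) = 0.
g(0) = ΣzᵢKᵢ − 1 = 0.5230 and g(1) = 1 − Σzᵢ/Kᵢ = -0.3052, so a root lies in (0, 1).
Newton iteration, ψ⁰ = 0.69:
  ψ = 0.6900: g = 0.04008, g' = -0.7755 → ψ = 0.7417
  ψ = 0.7417: g = -0.00164, g' = -0.8421 → ψ = 0.7397
Converged at ψ = 0.7397.
Compositions from xᵢ = zᵢ/(1+ψ(Kᵢ−1)), yᵢ = Kᵢxᵢ:
  n-butane: x = 0.4094, y = 0.8228
  chloroform: x = 0.5906, y = 0.1772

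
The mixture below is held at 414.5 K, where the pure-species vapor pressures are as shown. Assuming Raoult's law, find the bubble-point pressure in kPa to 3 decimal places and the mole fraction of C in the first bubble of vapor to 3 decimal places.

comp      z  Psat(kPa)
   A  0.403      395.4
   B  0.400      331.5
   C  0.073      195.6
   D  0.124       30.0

Pbub = 309.945 kPa, y_C = 0.046

At the bubble point ψ → 0, so ΣzᵢKᵢ = 1 with Kᵢ = Pᵢˢᵃᵗ/P ⇒ P = ΣzᵢPᵢˢᵃᵗ.
P = 0.403·395.4 + 0.400·331.5 + 0.073·195.6 + 0.124·30.0 = 309.945 kPa
yᵢ = zᵢPᵢˢᵃᵗ/P ⇒ y_C = 0.073·195.6/309.945 = 0.046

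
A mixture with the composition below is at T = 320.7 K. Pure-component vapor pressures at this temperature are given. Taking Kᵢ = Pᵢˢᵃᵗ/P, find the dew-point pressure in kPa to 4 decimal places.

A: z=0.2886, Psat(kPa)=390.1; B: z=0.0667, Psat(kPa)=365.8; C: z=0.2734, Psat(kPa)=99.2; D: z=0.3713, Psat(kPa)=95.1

Pdew = 131.8825 kPa

At the dew point ψ → 1, so Σzᵢ/Kᵢ = 1 with Kᵢ = Pᵢˢᵃᵗ/P ⇒ 1/P = Σzᵢ/Pᵢˢᵃᵗ.
1/P = 0.2886/390.1 + 0.0667/365.8 + 0.2734/99.2 + 0.3713/95.1 = 0.0075825 ⇒ P = 131.8825 kPa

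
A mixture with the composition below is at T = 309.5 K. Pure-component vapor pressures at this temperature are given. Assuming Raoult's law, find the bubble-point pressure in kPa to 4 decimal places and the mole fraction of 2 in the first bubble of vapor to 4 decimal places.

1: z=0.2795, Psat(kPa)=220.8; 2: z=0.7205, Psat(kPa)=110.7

At the bubble point ψ → 0, so ΣzᵢKᵢ = 1 with Kᵢ = Pᵢˢᵃᵗ/P ⇒ P = ΣzᵢPᵢˢᵃᵗ.
P = 0.2795·220.8 + 0.7205·110.7 = 141.4730 kPa
yᵢ = zᵢPᵢˢᵃᵗ/P ⇒ y_2 = 0.7205·110.7/141.4730 = 0.5638

Pbub = 141.4730 kPa, y_2 = 0.5638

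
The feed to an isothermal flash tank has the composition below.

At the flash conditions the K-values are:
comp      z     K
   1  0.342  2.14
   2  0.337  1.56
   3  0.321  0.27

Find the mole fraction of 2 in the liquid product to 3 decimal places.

x_2 = 0.259

Let β = V/F and solve Σ zᵢ(Kᵢ−1)/(1+β(Kᵢ−1)) = 0.
g(0) = ΣzᵢKᵢ − 1 = 0.344 and g(1) = 1 − Σzᵢ/Kᵢ = -0.565, so a root lies in (0, 1).
Newton iteration, β⁰ = 0.36:
  β = 0.360: g = 0.1156, g' = -0.611 → β = 0.549
  β = 0.549: g = -0.0070, g' = -0.706 → β = 0.539
Converged at β = 0.539.
Compositions from xᵢ = zᵢ/(1+β(Kᵢ−1)), yᵢ = Kᵢxᵢ:
  1: x = 0.212, y = 0.453
  2: x = 0.259, y = 0.404
  3: x = 0.529, y = 0.143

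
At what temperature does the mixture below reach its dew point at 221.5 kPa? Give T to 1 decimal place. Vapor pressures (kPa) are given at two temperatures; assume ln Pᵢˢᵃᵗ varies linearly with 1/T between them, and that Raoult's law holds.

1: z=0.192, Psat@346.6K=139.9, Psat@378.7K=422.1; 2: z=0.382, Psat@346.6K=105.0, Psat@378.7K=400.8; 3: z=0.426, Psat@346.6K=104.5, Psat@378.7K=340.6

T = 364.1 K

Dew-point temperature: Σzᵢ·P/Pᵢˢᵃᵗ(T) = 1. Interpolate ln Pᵢˢᵃᵗ = aᵢ + bᵢ/T.
  T = 346.6 K: ΣzᵢP/Pᵢˢᵃᵗ = 2.0128
  T = 378.7 K: ΣzᵢP/Pᵢˢᵃᵗ = 0.5889
  T = 362.6 K: ΣzᵢP/Pᵢˢᵃᵗ = 1.0605
  T = 370.6 K: ΣzᵢP/Pᵢˢᵃᵗ = 0.7865
  T = 366.6 K: ΣzᵢP/Pᵢˢᵃᵗ = 0.9117
  T = 364.6 K: ΣzᵢP/Pᵢˢᵃᵗ = 0.9829
  T = 363.6 K: ΣzᵢP/Pᵢˢᵃᵗ = 1.0208
Interpolating between 363.6 K and 364.6 K gives T ≈ 364.1 K.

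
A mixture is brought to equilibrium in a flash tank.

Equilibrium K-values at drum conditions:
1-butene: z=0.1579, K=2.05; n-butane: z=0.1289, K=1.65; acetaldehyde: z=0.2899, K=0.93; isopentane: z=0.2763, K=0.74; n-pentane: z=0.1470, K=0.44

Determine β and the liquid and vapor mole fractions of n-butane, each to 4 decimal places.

Material balance + equilibrium reduce to Σ zᵢ(Kᵢ−1)/(1+β(Kᵢ−1)) = 0.
g(0) = ΣzᵢKᵢ − 1 = 0.0751 and g(1) = 1 − Σzᵢ/Kᵢ = -0.1743, so a root lies in (0, 1).
Iterate (Newton) starting at β = 0.5:
  β = 0.5000: g = -0.04598, g' = -0.2210 → β = 0.2919
  β = 0.2919: g = 0.00046, g' = -0.2297 → β = 0.2939
Converged at β = 0.2939.
Compositions from xᵢ = zᵢ/(1+β(Kᵢ−1)), yᵢ = Kᵢxᵢ:
  1-butene: x = 0.1207, y = 0.2474
  n-butane: x = 0.1082, y = 0.1786
  acetaldehyde: x = 0.2960, y = 0.2753
  isopentane: x = 0.2992, y = 0.2214
  n-pentane: x = 0.1760, y = 0.0774

β = 0.2939, x_n-butane = 0.1082, y_n-butane = 0.1786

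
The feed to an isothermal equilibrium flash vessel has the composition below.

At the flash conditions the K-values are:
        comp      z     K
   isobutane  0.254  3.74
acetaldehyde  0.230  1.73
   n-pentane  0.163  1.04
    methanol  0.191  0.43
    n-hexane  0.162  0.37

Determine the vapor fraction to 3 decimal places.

ψ = 0.688

Iterate (Newton) starting at ψ = 0.5:
  ψ = 0.500: g = 0.1218, g' = -0.664 → ψ = 0.683
  ψ = 0.683: g = 0.0031, g' = -0.651 → ψ = 0.688
Converged at ψ = 0.688.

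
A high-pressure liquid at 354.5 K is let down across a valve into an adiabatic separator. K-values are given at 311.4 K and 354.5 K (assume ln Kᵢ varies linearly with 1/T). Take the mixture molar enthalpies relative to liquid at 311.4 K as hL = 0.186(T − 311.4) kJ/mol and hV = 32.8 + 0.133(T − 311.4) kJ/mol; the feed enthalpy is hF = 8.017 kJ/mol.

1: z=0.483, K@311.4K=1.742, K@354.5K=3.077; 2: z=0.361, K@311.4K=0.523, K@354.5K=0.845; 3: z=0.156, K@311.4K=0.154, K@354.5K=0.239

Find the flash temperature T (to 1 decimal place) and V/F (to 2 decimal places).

T = 315.2 K, V/F = 0.22

Adiabatic flash: solve Rachford–Rice at each trial T, then check hF = ψ·hV(T) + (1−ψ)·hL(T).
  T = 311.4 K: K = (1.742, 0.523, 0.154), RR gives ψ = 0.119, H_out = 3.903 kJ/mol
  T = 354.5 K: K = (3.077, 0.845, 0.239), RR gives ψ = 0.811, H_out = 32.752 kJ/mol
  T = 332.9 K: K = (2.357, 0.675, 0.194), RR gives ψ = 0.560, H_out = 21.725 kJ/mol
  T = 322.1 K: K = (2.035, 0.596, 0.174), RR gives ψ = 0.378, H_out = 14.166 kJ/mol
  T = 316.8 K: K = (1.887, 0.559, 0.164), RR gives ψ = 0.263, H_out = 9.564 kJ/mol
  T = 314.1 K: K = (1.813, 0.541, 0.159), RR gives ψ = 0.195, H_out = 6.883 kJ/mol
  T = 315.5 K: K = (1.851, 0.551, 0.161), RR gives ψ = 0.232, H_out = 8.306 kJ/mol
Linear interpolation between T = 314.1 (H_out = 6.883) and T = 315.5 (H_out = 8.306) on hF = 8.017 gives T ≈ 315.2 K, at which ψ = 0.22.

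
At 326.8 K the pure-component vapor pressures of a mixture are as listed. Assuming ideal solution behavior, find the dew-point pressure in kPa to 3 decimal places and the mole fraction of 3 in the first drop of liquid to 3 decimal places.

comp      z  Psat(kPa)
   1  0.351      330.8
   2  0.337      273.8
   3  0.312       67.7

At the dew point ψ → 1, so Σzᵢ/Kᵢ = 1 with Kᵢ = Pᵢˢᵃᵗ/P ⇒ 1/P = Σzᵢ/Pᵢˢᵃᵗ.
1/P = 0.351/330.8 + 0.337/273.8 + 0.312/67.7 = 0.006900 ⇒ P = 144.918 kPa
xᵢ = zᵢP/Pᵢˢᵃᵗ ⇒ x_3 = 0.312·144.918/67.7 = 0.668

Pdew = 144.918 kPa, x_3 = 0.668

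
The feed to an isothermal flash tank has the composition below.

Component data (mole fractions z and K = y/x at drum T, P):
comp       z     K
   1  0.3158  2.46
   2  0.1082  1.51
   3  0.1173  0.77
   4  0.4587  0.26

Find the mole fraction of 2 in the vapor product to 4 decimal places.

Let ψ = V/F and solve Σ zᵢ(Kᵢ−1)/(1+ψ(Kᵢ−1)) = 0.
g(0) = ΣzᵢKᵢ − 1 = 0.1498 and g(1) = 1 − Σzᵢ/Kᵢ = -1.1166, so a root lies in (0, 1).
Newton iteration, ψ⁰ = 0.5:
  ψ = 0.5000: g = -0.25879, g' = -0.8836 → ψ = 0.2071
  ψ = 0.2071: g = -0.02527, g' = -0.7771 → ψ = 0.1746
  ψ = 0.1746: g = 0.00018, g' = -0.7892 → ψ = 0.1748
Converged at ψ = 0.1748.
Compositions from xᵢ = zᵢ/(1+ψ(Kᵢ−1)), yᵢ = Kᵢxᵢ:
  1: x = 0.2516, y = 0.6189
  2: x = 0.0993, y = 0.1500
  3: x = 0.1222, y = 0.0941
  4: x = 0.5269, y = 0.1370

y_2 = 0.1500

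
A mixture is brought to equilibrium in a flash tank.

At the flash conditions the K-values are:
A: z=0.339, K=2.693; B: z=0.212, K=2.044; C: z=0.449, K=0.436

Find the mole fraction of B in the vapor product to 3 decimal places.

Let β = V/F and solve Σ zᵢ(Kᵢ−1)/(1+β(Kᵢ−1)) = 0.
g(0) = ΣzᵢKᵢ − 1 = 0.542 and g(1) = 1 − Σzᵢ/Kᵢ = -0.259, so a root lies in (0, 1).
Newton–Raphson from β = 0.5:
  β = 0.500: g = 0.1035, g' = -0.662 → β = 0.656
  β = 0.656: g = 0.0010, g' = -0.659 → β = 0.658
Converged at β = 0.658.
Compositions from xᵢ = zᵢ/(1+β(Kᵢ−1)), yᵢ = Kᵢxᵢ:
  A: x = 0.160, y = 0.432
  B: x = 0.126, y = 0.257
  C: x = 0.714, y = 0.311

y_B = 0.257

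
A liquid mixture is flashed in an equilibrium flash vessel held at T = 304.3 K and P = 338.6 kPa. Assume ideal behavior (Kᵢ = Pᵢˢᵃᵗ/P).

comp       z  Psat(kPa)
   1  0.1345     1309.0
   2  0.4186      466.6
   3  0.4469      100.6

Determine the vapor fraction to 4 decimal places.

Raoult's law: Kᵢ = Pᵢˢᵃᵗ/P = Pᵢˢᵃᵗ/338.6.
  K_1 = 1309.0/338.6 = 3.865918, K_2 = 466.6/338.6 = 1.378027, K_3 = 100.6/338.6 = 0.297106
Newton–Raphson from ψ = 0.5:
  ψ = 0.5000: g = -0.19282, g' = -0.7539 → ψ = 0.2442
  ψ = 0.2442: g = -0.00760, g' = -0.7542 → ψ = 0.2341
  ψ = 0.2341: g = 0.00004, g' = -0.7625 → ψ = 0.2342
Converged at ψ = 0.2342.

ψ = 0.2342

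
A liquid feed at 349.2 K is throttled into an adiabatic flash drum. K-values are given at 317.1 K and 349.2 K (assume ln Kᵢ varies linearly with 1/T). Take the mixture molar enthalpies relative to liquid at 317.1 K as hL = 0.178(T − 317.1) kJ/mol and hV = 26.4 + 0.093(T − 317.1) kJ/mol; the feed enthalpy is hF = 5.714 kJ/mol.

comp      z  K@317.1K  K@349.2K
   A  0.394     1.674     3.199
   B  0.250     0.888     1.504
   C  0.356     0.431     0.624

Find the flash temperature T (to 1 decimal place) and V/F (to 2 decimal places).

T = 318.5 K, V/F = 0.21

Adiabatic flash: solve Rachford–Rice at each trial T, then check hF = ψ·hV(T) + (1−ψ)·hL(T).
  T = 317.1 K: K = (1.674, 0.888, 0.431), RR gives ψ = 0.120, H_out = 3.158 kJ/mol
  T = 349.2 K: K = (3.199, 1.504, 0.624), RR gives ψ = 1.000, H_out = 29.385 kJ/mol
  T = 333.1 K: K = (2.348, 1.169, 0.523), RR gives ψ = 0.847, H_out = 24.060 kJ/mol
  T = 325.1 K: K = (1.991, 1.023, 0.476), RR gives ψ = 0.539, H_out = 15.287 kJ/mol
  T = 321.1 K: K = (1.828, 0.954, 0.453), RR gives ψ = 0.351, H_out = 9.858 kJ/mol
  T = 319.1 K: K = (1.750, 0.920, 0.442), RR gives ψ = 0.242, H_out = 6.709 kJ/mol
Linear interpolation between T = 317.1 (H_out = 3.158) and T = 319.1 (H_out = 6.709) on hF = 5.714 gives T ≈ 318.5 K, at which ψ = 0.21.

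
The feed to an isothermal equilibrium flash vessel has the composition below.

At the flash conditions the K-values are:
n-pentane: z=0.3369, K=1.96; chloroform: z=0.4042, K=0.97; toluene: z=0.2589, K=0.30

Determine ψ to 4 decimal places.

ψ = 0.3241

Let ψ = V/F and solve Σ zᵢ(Kᵢ−1)/(1+ψ(Kᵢ−1)) = 0.
Check two-phase: ΣzᵢKᵢ = 1.1301 > 1 and Σzᵢ/Kᵢ = 1.4516 > 1, so g(0) = 0.1301 > 0 and g(1) = -0.4516 < 0.
Newton iteration, ψ⁰ = 0.5:
  ψ = 0.5000: g = -0.07260, g' = -0.4424 → ψ = 0.3359
  ψ = 0.3359: g = -0.00463, g' = -0.3947 → ψ = 0.3242
  ψ = 0.3242: g = -0.00001, g' = -0.3932 → ψ = 0.3241
Converged at ψ = 0.3241.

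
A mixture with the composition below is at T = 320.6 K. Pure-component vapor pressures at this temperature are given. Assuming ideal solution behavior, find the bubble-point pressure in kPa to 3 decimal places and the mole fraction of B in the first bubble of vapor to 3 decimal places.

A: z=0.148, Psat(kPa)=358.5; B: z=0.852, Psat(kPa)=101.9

At the bubble point ψ → 0, so ΣzᵢKᵢ = 1 with Kᵢ = Pᵢˢᵃᵗ/P ⇒ P = ΣzᵢPᵢˢᵃᵗ.
P = 0.148·358.5 + 0.852·101.9 = 139.877 kPa
yᵢ = zᵢPᵢˢᵃᵗ/P ⇒ y_B = 0.852·101.9/139.877 = 0.621

Pbub = 139.877 kPa, y_B = 0.621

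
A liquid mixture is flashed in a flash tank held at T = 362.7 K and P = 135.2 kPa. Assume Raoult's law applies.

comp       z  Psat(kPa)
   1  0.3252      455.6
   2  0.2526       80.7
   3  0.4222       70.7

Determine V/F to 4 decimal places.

V/F = 0.4378

Raoult's law: Kᵢ = Pᵢˢᵃᵗ/P = Pᵢˢᵃᵗ/135.2.
  K_1 = 455.6/135.2 = 3.369822, K_2 = 80.7/135.2 = 0.596893, K_3 = 70.7/135.2 = 0.522929
Rachford–Rice: g(V/F) = Σ zᵢ(Kᵢ−1)/(1+V/F(Kᵢ−1)) = 0.
g(0) = ΣzᵢKᵢ − 1 = 0.4674 and g(1) = 1 − Σzᵢ/Kᵢ = -0.3271, so a root lies in (0, 1).
Newton–Raphson from V/F = 0.55:
  V/F = 0.5500: g = -0.06932, g' = -0.5886 → V/F = 0.4322
  V/F = 0.4322: g = 0.00366, g' = -0.6584 → V/F = 0.4378
Converged at V/F = 0.4378.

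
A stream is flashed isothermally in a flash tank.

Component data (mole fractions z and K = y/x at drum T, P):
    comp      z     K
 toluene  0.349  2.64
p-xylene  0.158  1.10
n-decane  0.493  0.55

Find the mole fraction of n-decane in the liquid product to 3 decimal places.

Let β = V/F and solve Σ zᵢ(Kᵢ−1)/(1+β(Kᵢ−1)) = 0.
Check two-phase: ΣzᵢKᵢ = 1.366 > 1 and Σzᵢ/Kᵢ = 1.172 > 1, so g(0) = 0.366 > 0 and g(1) = -0.172 < 0.
Newton–Raphson from β = 0.68:
  β = 0.680: g = -0.0343, g' = -0.418 → β = 0.598
  β = 0.598: g = 0.0003, g' = -0.428 → β = 0.599
Converged at β = 0.599.
Compositions from xᵢ = zᵢ/(1+β(Kᵢ−1)), yᵢ = Kᵢxᵢ:
  toluene: x = 0.176, y = 0.465
  p-xylene: x = 0.149, y = 0.164
  n-decane: x = 0.675, y = 0.371

x_n-decane = 0.675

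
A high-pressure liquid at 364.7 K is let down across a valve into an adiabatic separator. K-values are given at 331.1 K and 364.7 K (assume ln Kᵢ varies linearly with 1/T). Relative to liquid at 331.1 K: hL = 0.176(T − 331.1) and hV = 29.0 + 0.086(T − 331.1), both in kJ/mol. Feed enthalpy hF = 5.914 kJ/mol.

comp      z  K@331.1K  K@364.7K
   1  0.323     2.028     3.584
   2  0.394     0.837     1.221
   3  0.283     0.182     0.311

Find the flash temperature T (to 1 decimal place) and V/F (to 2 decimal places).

Adiabatic flash: solve Rachford–Rice at each trial T, then check hF = ψ·hV(T) + (1−ψ)·hL(T).
  T = 331.1 K: K = (2.028, 0.837, 0.182), RR gives ψ = 0.069, H_out = 1.987 kJ/mol
  T = 364.7 K: K = (3.584, 1.221, 0.311), RR gives ψ = 0.695, H_out = 23.962 kJ/mol
  T = 347.9 K: K = (2.733, 1.020, 0.241), RR gives ψ = 0.444, H_out = 15.173 kJ/mol
  T = 339.5 K: K = (2.363, 0.926, 0.210), RR gives ψ = 0.283, H_out = 9.481 kJ/mol
  T = 335.3 K: K = (2.191, 0.881, 0.196), RR gives ψ = 0.185, H_out = 6.034 kJ/mol
  T = 333.2 K: K = (2.109, 0.859, 0.189), RR gives ψ = 0.129, H_out = 4.099 kJ/mol
Linear interpolation between T = 333.2 (H_out = 4.099) and T = 335.3 (H_out = 6.034) on hF = 5.914 gives T ≈ 335.2 K, at which ψ = 0.18.

T = 335.2 K, V/F = 0.18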